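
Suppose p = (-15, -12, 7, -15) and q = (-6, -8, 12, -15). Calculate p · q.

p · q = (-15)·(-6) + (-12)·(-8) + 7·12 + (-15)·(-15) = 90 + 96 + 84 + 225 = 495

495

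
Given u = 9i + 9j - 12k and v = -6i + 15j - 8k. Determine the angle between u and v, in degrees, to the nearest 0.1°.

u · v = 9·(-6) + 9·15 + (-12)·(-8) = -54 + 135 + 96 = 177
|u|² = 81 + 81 + 144 = 306,  |u| = √306 ≈ 17.492856
|v|² = 36 + 225 + 64 = 325,  |v| = √325 ≈ 18.027756
cos θ = 177 / (17.492856 · 18.027756) ≈ 0.56127
θ = arccos(0.56127) ≈ 55.9°

55.9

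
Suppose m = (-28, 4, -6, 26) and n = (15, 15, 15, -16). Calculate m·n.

-866

m · n = (-28)·15 + 4·15 + (-6)·15 + 26·(-16) = -420 + 60 - 90 - 416 = -866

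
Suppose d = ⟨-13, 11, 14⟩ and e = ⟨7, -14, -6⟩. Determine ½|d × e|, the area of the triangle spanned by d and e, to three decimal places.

84.150

i: 11·(-6) - 14·(-14) = -66 - (-196) = 130
j: 14·7 - (-13)·(-6) = 98 - 78 = 20
k: (-13)·(-14) - 11·7 = 182 - 77 = 105
d × e = (130, 20, 105)
|d × e| = √(130² + 20² + 105²) = √28325 ≈ 168.3003
area = ½ · 168.3003 ≈ 84.150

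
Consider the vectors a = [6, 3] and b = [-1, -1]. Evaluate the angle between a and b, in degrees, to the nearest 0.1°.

161.6

a · b = 6·(-1) + 3·(-1) = -6 - 3 = -9
|a|² = 36 + 9 = 45,  |a| = √45 ≈ 6.708204
|b|² = 1 + 1 = 2,  |b| = √2 ≈ 1.414214
cos θ = -9 / (6.708204 · 1.414214) ≈ -0.94868
θ = arccos(-0.94868) ≈ 161.6°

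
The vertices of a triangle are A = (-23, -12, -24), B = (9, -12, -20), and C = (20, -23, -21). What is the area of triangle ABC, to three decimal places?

181.395

AB = (32, 0, 4),  AC = (43, -11, 3)
i: 0·3 - 4·(-11) = 0 - (-44) = 44
j: 4·43 - 32·3 = 172 - 96 = 76
k: 32·(-11) - 0·43 = -352 - 0 = -352
AB × AC = (44, 76, -352)
|AB × AC| = √131616 ≈ 362.7892
area = ½ · 362.7892 ≈ 181.395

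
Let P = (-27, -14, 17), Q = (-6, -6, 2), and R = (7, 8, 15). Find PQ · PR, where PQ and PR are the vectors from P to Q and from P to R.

920

PQ = Q − P = (21, 8, -15)
PR = R − P = (34, 22, -2)
PQ · PR = 21·34 + 8·22 + (-15)·(-2) = 714 + 176 + 30 = 920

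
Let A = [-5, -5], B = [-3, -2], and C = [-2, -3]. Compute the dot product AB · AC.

AB = B − A = (2, 3)
AC = C − A = (3, 2)
AB · AC = 2·3 + 3·2 = 6 + 6 = 12

12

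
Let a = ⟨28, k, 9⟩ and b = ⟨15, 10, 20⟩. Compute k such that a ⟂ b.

-60

a · b = 28·15 + k·10 + 9·20 = 600 + 10k
Set equal to 0: 10k = -600, so k = -60.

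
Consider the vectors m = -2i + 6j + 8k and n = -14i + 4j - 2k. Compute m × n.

i: 6·(-2) - 8·4 = -12 - 32 = -44
j: 8·(-14) - (-2)·(-2) = -112 - 4 = -116
k: (-2)·4 - 6·(-14) = -8 - (-84) = 76
m × n = (-44, -116, 76)

(-44, -116, 76)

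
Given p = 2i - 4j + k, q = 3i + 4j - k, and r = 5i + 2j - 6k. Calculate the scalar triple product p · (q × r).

-110

q × r:
i: 4·(-6) - (-1)·2 = -24 - (-2) = -22
j: (-1)·5 - 3·(-6) = -5 - (-18) = 13
k: 3·2 - 4·5 = 6 - 20 = -14
q × r = (-22, 13, -14)
p · (q × r) = 2·(-22) + (-4)·13 + 1·(-14) = -44 - 52 - 14 = -110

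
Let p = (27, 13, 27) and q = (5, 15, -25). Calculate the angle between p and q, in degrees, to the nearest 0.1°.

106.8

p · q = 27·5 + 13·15 + 27·(-25) = 135 + 195 - 675 = -345
|p|² = 729 + 169 + 729 = 1627,  |p| = √1627 ≈ 40.336088
|q|² = 25 + 225 + 625 = 875,  |q| = √875 ≈ 29.580399
cos θ = -345 / (40.336088 · 29.580399) ≈ -0.28915
θ = arccos(-0.28915) ≈ 106.8°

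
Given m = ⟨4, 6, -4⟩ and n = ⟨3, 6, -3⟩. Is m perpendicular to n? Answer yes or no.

no

m · n = 4·3 + 6·6 + (-4)·(-3) = 12 + 36 + 12 = 60
Nonzero, so the vectors are not orthogonal.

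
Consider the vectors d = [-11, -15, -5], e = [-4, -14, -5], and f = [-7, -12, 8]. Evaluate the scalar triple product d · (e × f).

1137

e × f:
i: (-14)·8 - (-5)·(-12) = -112 - 60 = -172
j: (-5)·(-7) - (-4)·8 = 35 - (-32) = 67
k: (-4)·(-12) - (-14)·(-7) = 48 - 98 = -50
e × f = (-172, 67, -50)
d · (e × f) = (-11)·(-172) + (-15)·67 + (-5)·(-50) = 1892 - 1005 + 250 = 1137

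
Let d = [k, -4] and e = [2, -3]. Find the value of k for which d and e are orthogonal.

-6

d · e = k·2 + (-4)·(-3) = 12 + 2k
Set equal to 0: 2k = -12, so k = -6.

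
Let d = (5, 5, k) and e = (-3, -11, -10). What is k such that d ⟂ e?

-7

d · e = 5·(-3) + 5·(-11) + k·(-10) = -70 - 10k
Set equal to 0: -10k = 70, so k = -7.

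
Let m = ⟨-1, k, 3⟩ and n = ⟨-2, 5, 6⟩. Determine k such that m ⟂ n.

m · n = (-1)·(-2) + k·5 + 3·6 = 20 + 5k
Set equal to 0: 5k = -20, so k = -4.

-4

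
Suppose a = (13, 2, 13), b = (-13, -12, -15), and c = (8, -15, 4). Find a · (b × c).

98

b × c:
i: (-12)·4 - (-15)·(-15) = -48 - 225 = -273
j: (-15)·8 - (-13)·4 = -120 - (-52) = -68
k: (-13)·(-15) - (-12)·8 = 195 - (-96) = 291
b × c = (-273, -68, 291)
a · (b × c) = 13·(-273) + 2·(-68) + 13·291 = -3549 - 136 + 3783 = 98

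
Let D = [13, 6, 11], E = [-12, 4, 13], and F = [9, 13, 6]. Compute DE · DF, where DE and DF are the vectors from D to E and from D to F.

76

DE = E − D = (-25, -2, 2)
DF = F − D = (-4, 7, -5)
DE · DF = (-25)·(-4) + (-2)·7 + 2·(-5) = 100 - 14 - 10 = 76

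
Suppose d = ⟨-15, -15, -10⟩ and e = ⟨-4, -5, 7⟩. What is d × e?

i: (-15)·7 - (-10)·(-5) = -105 - 50 = -155
j: (-10)·(-4) - (-15)·7 = 40 - (-105) = 145
k: (-15)·(-5) - (-15)·(-4) = 75 - 60 = 15
d × e = (-155, 145, 15)

(-155, 145, 15)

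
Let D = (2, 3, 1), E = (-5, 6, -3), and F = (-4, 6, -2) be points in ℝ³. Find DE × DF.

DE = (-7, 3, -4)
DF = (-6, 3, -3)
i: 3·(-3) - (-4)·3 = -9 - (-12) = 3
j: (-4)·(-6) - (-7)·(-3) = 24 - 21 = 3
k: (-7)·3 - 3·(-6) = -21 - (-18) = -3
DE × DF = (3, 3, -3)

(3, 3, -3)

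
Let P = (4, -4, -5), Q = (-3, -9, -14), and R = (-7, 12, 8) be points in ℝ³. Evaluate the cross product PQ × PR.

PQ = (-7, -5, -9)
PR = (-11, 16, 13)
i: (-5)·13 - (-9)·16 = -65 - (-144) = 79
j: (-9)·(-11) - (-7)·13 = 99 - (-91) = 190
k: (-7)·16 - (-5)·(-11) = -112 - 55 = -167
PQ × PR = (79, 190, -167)

(79, 190, -167)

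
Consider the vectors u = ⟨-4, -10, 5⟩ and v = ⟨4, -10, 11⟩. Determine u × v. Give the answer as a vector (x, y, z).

i: (-10)·11 - 5·(-10) = -110 - (-50) = -60
j: 5·4 - (-4)·11 = 20 - (-44) = 64
k: (-4)·(-10) - (-10)·4 = 40 - (-40) = 80
u × v = (-60, 64, 80)

(-60, 64, 80)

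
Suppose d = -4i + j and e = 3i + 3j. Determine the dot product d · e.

d · e = (-4)·3 + 1·3 = -12 + 3 = -9

-9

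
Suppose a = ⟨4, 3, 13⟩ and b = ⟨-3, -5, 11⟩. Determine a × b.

i: 3·11 - 13·(-5) = 33 - (-65) = 98
j: 13·(-3) - 4·11 = -39 - 44 = -83
k: 4·(-5) - 3·(-3) = -20 - (-9) = -11
a × b = (98, -83, -11)

(98, -83, -11)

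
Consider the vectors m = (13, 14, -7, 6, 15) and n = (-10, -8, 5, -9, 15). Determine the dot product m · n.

-106

m · n = 13·(-10) + 14·(-8) + (-7)·5 + 6·(-9) + 15·15 = -130 - 112 - 35 - 54 + 225 = -106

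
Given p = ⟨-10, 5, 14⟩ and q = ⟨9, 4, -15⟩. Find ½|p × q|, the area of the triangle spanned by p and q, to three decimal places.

78.997

i: 5·(-15) - 14·4 = -75 - 56 = -131
j: 14·9 - (-10)·(-15) = 126 - 150 = -24
k: (-10)·4 - 5·9 = -40 - 45 = -85
p × q = (-131, -24, -85)
|p × q| = √((-131)² + (-24)² + (-85)²) = √24962 ≈ 157.9937
area = ½ · 157.9937 ≈ 78.997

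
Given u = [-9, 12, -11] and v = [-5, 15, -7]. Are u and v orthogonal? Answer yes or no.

no

u · v = (-9)·(-5) + 12·15 + (-11)·(-7) = 45 + 180 + 77 = 302
Nonzero, so the vectors are not orthogonal.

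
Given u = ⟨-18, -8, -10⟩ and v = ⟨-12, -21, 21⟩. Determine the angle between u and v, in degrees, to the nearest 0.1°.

75.8

u · v = (-18)·(-12) + (-8)·(-21) + (-10)·21 = 216 + 168 - 210 = 174
|u|² = 324 + 64 + 100 = 488,  |u| = √488 ≈ 22.090722
|v|² = 144 + 441 + 441 = 1026,  |v| = √1026 ≈ 32.031235
cos θ = 174 / (22.090722 · 32.031235) ≈ 0.24590
θ = arccos(0.24590) ≈ 75.8°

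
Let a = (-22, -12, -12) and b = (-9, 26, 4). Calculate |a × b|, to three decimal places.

i: (-12)·4 - (-12)·26 = -48 - (-312) = 264
j: (-12)·(-9) - (-22)·4 = 108 - (-88) = 196
k: (-22)·26 - (-12)·(-9) = -572 - 108 = -680
a × b = (264, 196, -680)
|a × b| = √(264² + 196² + (-680)²) = √570512 ≈ 755.3224

755.322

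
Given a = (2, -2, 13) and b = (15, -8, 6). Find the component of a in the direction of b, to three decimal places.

a · b = 2·15 + (-2)·(-8) + 13·6 = 30 + 16 + 78 = 124
|b| = √(225 + 64 + 36) = √325 ≈ 18.0278
comp_b a = 124 / √325 ≈ 6.878

6.878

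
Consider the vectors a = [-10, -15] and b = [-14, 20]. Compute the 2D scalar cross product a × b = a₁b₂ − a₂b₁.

-410

(-10)·20 - (-15)·(-14) = -200 - 210 = -410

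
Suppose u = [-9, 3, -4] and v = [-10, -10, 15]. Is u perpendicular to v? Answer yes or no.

yes

u · v = (-9)·(-10) + 3·(-10) + (-4)·15 = 90 - 30 - 60 = 0
Zero, so the vectors are orthogonal.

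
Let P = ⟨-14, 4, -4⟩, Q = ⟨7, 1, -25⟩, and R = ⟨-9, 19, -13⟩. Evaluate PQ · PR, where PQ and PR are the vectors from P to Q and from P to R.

PQ = Q − P = (21, -3, -21)
PR = R − P = (5, 15, -9)
PQ · PR = 21·5 + (-3)·15 + (-21)·(-9) = 105 - 45 + 189 = 249

249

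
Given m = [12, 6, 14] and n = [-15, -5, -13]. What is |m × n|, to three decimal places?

i: 6·(-13) - 14·(-5) = -78 - (-70) = -8
j: 14·(-15) - 12·(-13) = -210 - (-156) = -54
k: 12·(-5) - 6·(-15) = -60 - (-90) = 30
m × n = (-8, -54, 30)
|m × n| = √((-8)² + (-54)² + 30²) = √3880 ≈ 62.2896

62.290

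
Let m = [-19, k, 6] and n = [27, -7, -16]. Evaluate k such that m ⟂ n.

m · n = (-19)·27 + k·(-7) + 6·(-16) = -609 - 7k
Set equal to 0: -7k = 609, so k = -87.

-87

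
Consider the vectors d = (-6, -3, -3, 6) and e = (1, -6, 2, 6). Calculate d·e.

d · e = (-6)·1 + (-3)·(-6) + (-3)·2 + 6·6 = -6 + 18 - 6 + 36 = 42

42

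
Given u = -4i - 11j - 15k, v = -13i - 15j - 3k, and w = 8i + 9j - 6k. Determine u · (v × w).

v × w:
i: (-15)·(-6) - (-3)·9 = 90 - (-27) = 117
j: (-3)·8 - (-13)·(-6) = -24 - 78 = -102
k: (-13)·9 - (-15)·8 = -117 - (-120) = 3
v × w = (117, -102, 3)
u · (v × w) = (-4)·117 + (-11)·(-102) + (-15)·3 = -468 + 1122 - 45 = 609

609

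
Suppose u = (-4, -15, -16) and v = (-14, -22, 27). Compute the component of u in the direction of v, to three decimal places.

u · v = (-4)·(-14) + (-15)·(-22) + (-16)·27 = 56 + 330 - 432 = -46
|v| = √(196 + 484 + 729) = √1409 ≈ 37.5366
comp_v u = -46 / √1409 ≈ -1.225

-1.225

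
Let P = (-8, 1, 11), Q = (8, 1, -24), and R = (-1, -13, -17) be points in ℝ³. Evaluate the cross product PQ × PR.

(-490, 203, -224)

PQ = (16, 0, -35)
PR = (7, -14, -28)
i: 0·(-28) - (-35)·(-14) = 0 - 490 = -490
j: (-35)·7 - 16·(-28) = -245 - (-448) = 203
k: 16·(-14) - 0·7 = -224 - 0 = -224
PQ × PR = (-490, 203, -224)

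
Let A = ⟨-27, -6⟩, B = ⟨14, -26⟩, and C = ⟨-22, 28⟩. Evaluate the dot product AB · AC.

-475

AB = B − A = (41, -20)
AC = C − A = (5, 34)
AB · AC = 41·5 + (-20)·34 = 205 - 680 = -475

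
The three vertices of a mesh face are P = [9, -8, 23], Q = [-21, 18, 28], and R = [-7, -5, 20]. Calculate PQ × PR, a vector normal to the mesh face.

PQ = (-30, 26, 5)
PR = (-16, 3, -3)
i: 26·(-3) - 5·3 = -78 - 15 = -93
j: 5·(-16) - (-30)·(-3) = -80 - 90 = -170
k: (-30)·3 - 26·(-16) = -90 - (-416) = 326
PQ × PR = (-93, -170, 326)

(-93, -170, 326)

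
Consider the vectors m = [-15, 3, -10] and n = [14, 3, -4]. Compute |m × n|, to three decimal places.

218.845

i: 3·(-4) - (-10)·3 = -12 - (-30) = 18
j: (-10)·14 - (-15)·(-4) = -140 - 60 = -200
k: (-15)·3 - 3·14 = -45 - 42 = -87
m × n = (18, -200, -87)
|m × n| = √(18² + (-200)² + (-87)²) = √47893 ≈ 218.8447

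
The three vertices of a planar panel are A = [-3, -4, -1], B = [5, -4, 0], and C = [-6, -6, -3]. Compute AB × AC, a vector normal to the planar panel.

AB = (8, 0, 1)
AC = (-3, -2, -2)
i: 0·(-2) - 1·(-2) = 0 - (-2) = 2
j: 1·(-3) - 8·(-2) = -3 - (-16) = 13
k: 8·(-2) - 0·(-3) = -16 - 0 = -16
AB × AC = (2, 13, -16)

(2, 13, -16)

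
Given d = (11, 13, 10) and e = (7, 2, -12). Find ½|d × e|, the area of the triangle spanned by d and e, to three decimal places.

138.330

i: 13·(-12) - 10·2 = -156 - 20 = -176
j: 10·7 - 11·(-12) = 70 - (-132) = 202
k: 11·2 - 13·7 = 22 - 91 = -69
d × e = (-176, 202, -69)
|d × e| = √((-176)² + 202² + (-69)²) = √76541 ≈ 276.6604
area = ½ · 276.6604 ≈ 138.330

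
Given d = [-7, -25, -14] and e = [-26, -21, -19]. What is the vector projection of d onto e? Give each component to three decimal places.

d · e = (-7)·(-26) + (-25)·(-21) + (-14)·(-19) = 182 + 525 + 266 = 973
|e|² = 676 + 441 + 361 = 1478
proj_e d = (973/1478) · (-26, -21, -19) ≈ (-17.116, -13.825, -12.508)

(-17.116, -13.825, -12.508)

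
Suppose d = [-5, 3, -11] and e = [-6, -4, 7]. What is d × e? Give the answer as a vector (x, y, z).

(-23, 101, 38)

i: 3·7 - (-11)·(-4) = 21 - 44 = -23
j: (-11)·(-6) - (-5)·7 = 66 - (-35) = 101
k: (-5)·(-4) - 3·(-6) = 20 - (-18) = 38
d × e = (-23, 101, 38)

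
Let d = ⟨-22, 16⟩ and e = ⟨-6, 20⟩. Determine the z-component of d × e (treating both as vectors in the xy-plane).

(-22)·20 - 16·(-6) = -440 - (-96) = -344

-344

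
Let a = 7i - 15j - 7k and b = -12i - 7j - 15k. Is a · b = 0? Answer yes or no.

a · b = 7·(-12) + (-15)·(-7) + (-7)·(-15) = -84 + 105 + 105 = 126
Nonzero, so the vectors are not orthogonal.

no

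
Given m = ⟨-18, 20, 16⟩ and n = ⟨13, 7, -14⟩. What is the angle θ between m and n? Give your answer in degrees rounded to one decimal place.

120.0

m · n = (-18)·13 + 20·7 + 16·(-14) = -234 + 140 - 224 = -318
|m|² = 324 + 400 + 256 = 980,  |m| = √980 ≈ 31.304952
|n|² = 169 + 49 + 196 = 414,  |n| = √414 ≈ 20.346990
cos θ = -318 / (31.304952 · 20.346990) ≈ -0.49925
θ = arccos(-0.49925) ≈ 120.0°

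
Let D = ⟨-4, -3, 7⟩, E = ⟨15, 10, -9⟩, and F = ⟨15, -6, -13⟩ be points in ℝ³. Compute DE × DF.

(-308, 76, -304)

DE = (19, 13, -16)
DF = (19, -3, -20)
i: 13·(-20) - (-16)·(-3) = -260 - 48 = -308
j: (-16)·19 - 19·(-20) = -304 - (-380) = 76
k: 19·(-3) - 13·19 = -57 - 247 = -304
DE × DF = (-308, 76, -304)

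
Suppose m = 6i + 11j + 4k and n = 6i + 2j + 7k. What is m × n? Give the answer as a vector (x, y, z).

(69, -18, -54)

i: 11·7 - 4·2 = 77 - 8 = 69
j: 4·6 - 6·7 = 24 - 42 = -18
k: 6·2 - 11·6 = 12 - 66 = -54
m × n = (69, -18, -54)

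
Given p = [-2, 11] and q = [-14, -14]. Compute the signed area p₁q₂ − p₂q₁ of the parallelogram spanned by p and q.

(-2)·(-14) - 11·(-14) = 28 - (-154) = 182

182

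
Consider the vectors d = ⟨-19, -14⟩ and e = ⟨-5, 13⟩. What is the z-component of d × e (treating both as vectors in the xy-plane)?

-317

(-19)·13 - (-14)·(-5) = -247 - 70 = -317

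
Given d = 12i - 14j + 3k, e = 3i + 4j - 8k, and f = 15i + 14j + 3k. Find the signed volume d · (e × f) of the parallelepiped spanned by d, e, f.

3240

e × f:
i: 4·3 - (-8)·14 = 12 - (-112) = 124
j: (-8)·15 - 3·3 = -120 - 9 = -129
k: 3·14 - 4·15 = 42 - 60 = -18
e × f = (124, -129, -18)
d · (e × f) = 12·124 + (-14)·(-129) + 3·(-18) = 1488 + 1806 - 54 = 3240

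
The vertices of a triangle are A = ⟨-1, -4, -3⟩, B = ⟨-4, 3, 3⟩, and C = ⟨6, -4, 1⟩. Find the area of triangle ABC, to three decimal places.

39.054

AB = (-3, 7, 6),  AC = (7, 0, 4)
i: 7·4 - 6·0 = 28 - 0 = 28
j: 6·7 - (-3)·4 = 42 - (-12) = 54
k: (-3)·0 - 7·7 = 0 - 49 = -49
AB × AC = (28, 54, -49)
|AB × AC| = √6101 ≈ 78.1089
area = ½ · 78.1089 ≈ 39.054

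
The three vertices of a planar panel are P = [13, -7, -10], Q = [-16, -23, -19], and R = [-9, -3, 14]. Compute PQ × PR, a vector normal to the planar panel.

PQ = (-29, -16, -9)
PR = (-22, 4, 24)
i: (-16)·24 - (-9)·4 = -384 - (-36) = -348
j: (-9)·(-22) - (-29)·24 = 198 - (-696) = 894
k: (-29)·4 - (-16)·(-22) = -116 - 352 = -468
PQ × PR = (-348, 894, -468)

(-348, 894, -468)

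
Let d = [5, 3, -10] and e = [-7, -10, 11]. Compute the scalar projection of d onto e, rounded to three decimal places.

-10.650

d · e = 5·(-7) + 3·(-10) + (-10)·11 = -35 - 30 - 110 = -175
|e| = √(49 + 100 + 121) = √270 ≈ 16.4317
comp_e d = -175 / √270 ≈ -10.650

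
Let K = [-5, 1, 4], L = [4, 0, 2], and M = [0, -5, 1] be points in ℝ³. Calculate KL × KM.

(-9, 17, -49)

KL = (9, -1, -2)
KM = (5, -6, -3)
i: (-1)·(-3) - (-2)·(-6) = 3 - 12 = -9
j: (-2)·5 - 9·(-3) = -10 - (-27) = 17
k: 9·(-6) - (-1)·5 = -54 - (-5) = -49
KL × KM = (-9, 17, -49)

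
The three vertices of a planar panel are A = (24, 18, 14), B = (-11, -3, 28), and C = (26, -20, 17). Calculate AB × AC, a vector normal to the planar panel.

(469, 133, 1372)

AB = (-35, -21, 14)
AC = (2, -38, 3)
i: (-21)·3 - 14·(-38) = -63 - (-532) = 469
j: 14·2 - (-35)·3 = 28 - (-105) = 133
k: (-35)·(-38) - (-21)·2 = 1330 - (-42) = 1372
AB × AC = (469, 133, 1372)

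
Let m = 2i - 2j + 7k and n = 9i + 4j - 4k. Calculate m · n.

-18

m · n = 2·9 + (-2)·4 + 7·(-4) = 18 - 8 - 28 = -18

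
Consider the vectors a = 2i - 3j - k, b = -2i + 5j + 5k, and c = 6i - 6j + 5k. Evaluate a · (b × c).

8

b × c:
i: 5·5 - 5·(-6) = 25 - (-30) = 55
j: 5·6 - (-2)·5 = 30 - (-10) = 40
k: (-2)·(-6) - 5·6 = 12 - 30 = -18
b × c = (55, 40, -18)
a · (b × c) = 2·55 + (-3)·40 + (-1)·(-18) = 110 - 120 + 18 = 8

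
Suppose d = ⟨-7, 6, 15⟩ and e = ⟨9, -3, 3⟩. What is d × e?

(63, 156, -33)

i: 6·3 - 15·(-3) = 18 - (-45) = 63
j: 15·9 - (-7)·3 = 135 - (-21) = 156
k: (-7)·(-3) - 6·9 = 21 - 54 = -33
d × e = (63, 156, -33)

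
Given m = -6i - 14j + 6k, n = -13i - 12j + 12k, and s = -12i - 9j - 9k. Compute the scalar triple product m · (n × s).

n × s:
i: (-12)·(-9) - 12·(-9) = 108 - (-108) = 216
j: 12·(-12) - (-13)·(-9) = -144 - 117 = -261
k: (-13)·(-9) - (-12)·(-12) = 117 - 144 = -27
n × s = (216, -261, -27)
m · (n × s) = (-6)·216 + (-14)·(-261) + 6·(-27) = -1296 + 3654 - 162 = 2196

2196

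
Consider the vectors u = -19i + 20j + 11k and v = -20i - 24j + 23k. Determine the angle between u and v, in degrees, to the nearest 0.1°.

82.4

u · v = (-19)·(-20) + 20·(-24) + 11·23 = 380 - 480 + 253 = 153
|u|² = 361 + 400 + 121 = 882,  |u| = √882 ≈ 29.698485
|v|² = 400 + 576 + 529 = 1505,  |v| = √1505 ≈ 38.794329
cos θ = 153 / (29.698485 · 38.794329) ≈ 0.13280
θ = arccos(0.13280) ≈ 82.4°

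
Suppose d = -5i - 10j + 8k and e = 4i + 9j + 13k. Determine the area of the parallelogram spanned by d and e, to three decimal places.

224.138

i: (-10)·13 - 8·9 = -130 - 72 = -202
j: 8·4 - (-5)·13 = 32 - (-65) = 97
k: (-5)·9 - (-10)·4 = -45 - (-40) = -5
d × e = (-202, 97, -5)
|d × e| = √((-202)² + 97² + (-5)²) = √50238 ≈ 224.1384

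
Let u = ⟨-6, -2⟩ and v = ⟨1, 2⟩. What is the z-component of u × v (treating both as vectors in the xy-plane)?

-10

(-6)·2 - (-2)·1 = -12 - (-2) = -10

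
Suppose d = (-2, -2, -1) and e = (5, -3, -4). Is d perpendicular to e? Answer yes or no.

d · e = (-2)·5 + (-2)·(-3) + (-1)·(-4) = -10 + 6 + 4 = 0
Zero, so the vectors are orthogonal.

yes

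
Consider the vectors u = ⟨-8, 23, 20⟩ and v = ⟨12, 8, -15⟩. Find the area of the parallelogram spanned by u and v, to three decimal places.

i: 23·(-15) - 20·8 = -345 - 160 = -505
j: 20·12 - (-8)·(-15) = 240 - 120 = 120
k: (-8)·8 - 23·12 = -64 - 276 = -340
u × v = (-505, 120, -340)
|u × v| = √((-505)² + 120² + (-340)²) = √385025 ≈ 620.5038

620.504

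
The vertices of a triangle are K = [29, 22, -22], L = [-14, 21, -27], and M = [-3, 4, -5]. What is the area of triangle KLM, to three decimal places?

KL = (-43, -1, -5),  KM = (-32, -18, 17)
i: (-1)·17 - (-5)·(-18) = -17 - 90 = -107
j: (-5)·(-32) - (-43)·17 = 160 - (-731) = 891
k: (-43)·(-18) - (-1)·(-32) = 774 - 32 = 742
KL × KM = (-107, 891, 742)
|KL × KM| = √1355894 ≈ 1164.4286
area = ½ · 1164.4286 ≈ 582.214

582.214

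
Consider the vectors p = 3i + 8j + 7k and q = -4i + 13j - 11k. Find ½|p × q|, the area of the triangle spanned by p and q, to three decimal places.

96.316

i: 8·(-11) - 7·13 = -88 - 91 = -179
j: 7·(-4) - 3·(-11) = -28 - (-33) = 5
k: 3·13 - 8·(-4) = 39 - (-32) = 71
p × q = (-179, 5, 71)
|p × q| = √((-179)² + 5² + 71²) = √37107 ≈ 192.6318
area = ½ · 192.6318 ≈ 96.316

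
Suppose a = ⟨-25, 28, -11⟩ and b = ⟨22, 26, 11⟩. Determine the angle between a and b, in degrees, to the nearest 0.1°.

87.7

a · b = (-25)·22 + 28·26 + (-11)·11 = -550 + 728 - 121 = 57
|a|² = 625 + 784 + 121 = 1530,  |a| = √1530 ≈ 39.115214
|b|² = 484 + 676 + 121 = 1281,  |b| = √1281 ≈ 35.791060
cos θ = 57 / (39.115214 · 35.791060) ≈ 0.04072
θ = arccos(0.04072) ≈ 87.7°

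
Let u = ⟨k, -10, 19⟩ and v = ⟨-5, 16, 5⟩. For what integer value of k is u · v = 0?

u · v = k·(-5) + (-10)·16 + 19·5 = -65 - 5k
Set equal to 0: -5k = 65, so k = -13.

-13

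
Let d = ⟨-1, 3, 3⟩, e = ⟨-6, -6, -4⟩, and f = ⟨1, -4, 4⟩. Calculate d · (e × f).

e × f:
i: (-6)·4 - (-4)·(-4) = -24 - 16 = -40
j: (-4)·1 - (-6)·4 = -4 - (-24) = 20
k: (-6)·(-4) - (-6)·1 = 24 - (-6) = 30
e × f = (-40, 20, 30)
d · (e × f) = (-1)·(-40) + 3·20 + 3·30 = 40 + 60 + 90 = 190

190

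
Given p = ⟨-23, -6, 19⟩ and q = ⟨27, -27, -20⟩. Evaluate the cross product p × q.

i: (-6)·(-20) - 19·(-27) = 120 - (-513) = 633
j: 19·27 - (-23)·(-20) = 513 - 460 = 53
k: (-23)·(-27) - (-6)·27 = 621 - (-162) = 783
p × q = (633, 53, 783)

(633, 53, 783)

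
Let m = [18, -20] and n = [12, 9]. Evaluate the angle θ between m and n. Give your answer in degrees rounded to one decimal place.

m · n = 18·12 + (-20)·9 = 216 - 180 = 36
|m|² = 324 + 400 = 724,  |m| = √724 ≈ 26.907248
|n|² = 144 + 81 = 225,  |n| = √225 ≈ 15.000000
cos θ = 36 / (26.907248 · 15.000000) ≈ 0.08920
θ = arccos(0.08920) ≈ 84.9°

84.9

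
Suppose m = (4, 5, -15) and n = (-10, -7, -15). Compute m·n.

150

m · n = 4·(-10) + 5·(-7) + (-15)·(-15) = -40 - 35 + 225 = 150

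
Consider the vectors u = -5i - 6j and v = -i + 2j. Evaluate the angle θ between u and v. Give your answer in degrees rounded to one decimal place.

113.6

u · v = (-5)·(-1) + (-6)·2 = 5 - 12 = -7
|u|² = 25 + 36 = 61,  |u| = √61 ≈ 7.810250
|v|² = 1 + 4 = 5,  |v| = √5 ≈ 2.236068
cos θ = -7 / (7.810250 · 2.236068) ≈ -0.40082
θ = arccos(-0.40082) ≈ 113.6°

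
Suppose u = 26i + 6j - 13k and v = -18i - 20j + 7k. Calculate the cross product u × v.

i: 6·7 - (-13)·(-20) = 42 - 260 = -218
j: (-13)·(-18) - 26·7 = 234 - 182 = 52
k: 26·(-20) - 6·(-18) = -520 - (-108) = -412
u × v = (-218, 52, -412)

(-218, 52, -412)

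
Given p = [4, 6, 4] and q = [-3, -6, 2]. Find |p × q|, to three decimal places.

i: 6·2 - 4·(-6) = 12 - (-24) = 36
j: 4·(-3) - 4·2 = -12 - 8 = -20
k: 4·(-6) - 6·(-3) = -24 - (-18) = -6
p × q = (36, -20, -6)
|p × q| = √(36² + (-20)² + (-6)²) = √1732 ≈ 41.6173

41.617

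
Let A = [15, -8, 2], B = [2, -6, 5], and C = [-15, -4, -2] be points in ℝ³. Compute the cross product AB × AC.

AB = (-13, 2, 3)
AC = (-30, 4, -4)
i: 2·(-4) - 3·4 = -8 - 12 = -20
j: 3·(-30) - (-13)·(-4) = -90 - 52 = -142
k: (-13)·4 - 2·(-30) = -52 - (-60) = 8
AB × AC = (-20, -142, 8)

(-20, -142, 8)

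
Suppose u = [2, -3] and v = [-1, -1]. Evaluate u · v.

1

u · v = 2·(-1) + (-3)·(-1) = -2 + 3 = 1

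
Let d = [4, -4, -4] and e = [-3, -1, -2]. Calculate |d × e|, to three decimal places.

25.923

i: (-4)·(-2) - (-4)·(-1) = 8 - 4 = 4
j: (-4)·(-3) - 4·(-2) = 12 - (-8) = 20
k: 4·(-1) - (-4)·(-3) = -4 - 12 = -16
d × e = (4, 20, -16)
|d × e| = √(4² + 20² + (-16)²) = √672 ≈ 25.9230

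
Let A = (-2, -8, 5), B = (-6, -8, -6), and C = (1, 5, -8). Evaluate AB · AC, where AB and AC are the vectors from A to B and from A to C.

AB = B − A = (-4, 0, -11)
AC = C − A = (3, 13, -13)
AB · AC = (-4)·3 + 0·13 + (-11)·(-13) = -12 + 0 + 143 = 131

131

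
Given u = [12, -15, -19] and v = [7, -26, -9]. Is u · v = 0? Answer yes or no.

no

u · v = 12·7 + (-15)·(-26) + (-19)·(-9) = 84 + 390 + 171 = 645
Nonzero, so the vectors are not orthogonal.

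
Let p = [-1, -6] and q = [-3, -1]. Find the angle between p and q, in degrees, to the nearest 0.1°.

62.1

p · q = (-1)·(-3) + (-6)·(-1) = 3 + 6 = 9
|p|² = 1 + 36 = 37,  |p| = √37 ≈ 6.082763
|q|² = 9 + 1 = 10,  |q| = √10 ≈ 3.162278
cos θ = 9 / (6.082763 · 3.162278) ≈ 0.46789
θ = arccos(0.46789) ≈ 62.1°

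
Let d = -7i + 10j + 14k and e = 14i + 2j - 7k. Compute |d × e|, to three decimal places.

i: 10·(-7) - 14·2 = -70 - 28 = -98
j: 14·14 - (-7)·(-7) = 196 - 49 = 147
k: (-7)·2 - 10·14 = -14 - 140 = -154
d × e = (-98, 147, -154)
|d × e| = √((-98)² + 147² + (-154)²) = √54929 ≈ 234.3694

234.369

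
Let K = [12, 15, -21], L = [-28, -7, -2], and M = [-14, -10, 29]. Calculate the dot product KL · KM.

2540

KL = L − K = (-40, -22, 19)
KM = M − K = (-26, -25, 50)
KL · KM = (-40)·(-26) + (-22)·(-25) + 19·50 = 1040 + 550 + 950 = 2540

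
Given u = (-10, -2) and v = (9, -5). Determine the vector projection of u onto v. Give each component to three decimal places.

(-6.792, 3.774)

u · v = (-10)·9 + (-2)·(-5) = -90 + 10 = -80
|v|² = 81 + 25 = 106
proj_v u = (-80/106) · (9, -5) ≈ (-6.792, 3.774)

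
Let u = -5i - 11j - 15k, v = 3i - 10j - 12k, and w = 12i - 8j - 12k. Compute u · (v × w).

-372

v × w:
i: (-10)·(-12) - (-12)·(-8) = 120 - 96 = 24
j: (-12)·12 - 3·(-12) = -144 - (-36) = -108
k: 3·(-8) - (-10)·12 = -24 - (-120) = 96
v × w = (24, -108, 96)
u · (v × w) = (-5)·24 + (-11)·(-108) + (-15)·96 = -120 + 1188 - 1440 = -372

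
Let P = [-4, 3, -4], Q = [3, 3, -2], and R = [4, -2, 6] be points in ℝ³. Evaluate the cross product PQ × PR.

(10, -54, -35)

PQ = (7, 0, 2)
PR = (8, -5, 10)
i: 0·10 - 2·(-5) = 0 - (-10) = 10
j: 2·8 - 7·10 = 16 - 70 = -54
k: 7·(-5) - 0·8 = -35 - 0 = -35
PQ × PR = (10, -54, -35)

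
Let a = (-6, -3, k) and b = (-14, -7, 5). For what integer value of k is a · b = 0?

a · b = (-6)·(-14) + (-3)·(-7) + k·5 = 105 + 5k
Set equal to 0: 5k = -105, so k = -21.

-21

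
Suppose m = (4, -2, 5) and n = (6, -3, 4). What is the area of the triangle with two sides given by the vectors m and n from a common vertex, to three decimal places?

i: (-2)·4 - 5·(-3) = -8 - (-15) = 7
j: 5·6 - 4·4 = 30 - 16 = 14
k: 4·(-3) - (-2)·6 = -12 - (-12) = 0
m × n = (7, 14, 0)
|m × n| = √(7² + 14² + 0²) = √245 ≈ 15.6525
area = ½ · 15.6525 ≈ 7.826

7.826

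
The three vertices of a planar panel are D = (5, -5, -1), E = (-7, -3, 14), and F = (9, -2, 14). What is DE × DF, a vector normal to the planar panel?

(-15, 240, -44)

DE = (-12, 2, 15)
DF = (4, 3, 15)
i: 2·15 - 15·3 = 30 - 45 = -15
j: 15·4 - (-12)·15 = 60 - (-180) = 240
k: (-12)·3 - 2·4 = -36 - 8 = -44
DE × DF = (-15, 240, -44)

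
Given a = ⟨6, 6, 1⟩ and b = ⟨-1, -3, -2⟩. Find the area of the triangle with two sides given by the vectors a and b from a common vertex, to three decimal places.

i: 6·(-2) - 1·(-3) = -12 - (-3) = -9
j: 1·(-1) - 6·(-2) = -1 - (-12) = 11
k: 6·(-3) - 6·(-1) = -18 - (-6) = -12
a × b = (-9, 11, -12)
|a × b| = √((-9)² + 11² + (-12)²) = √346 ≈ 18.6011
area = ½ · 18.6011 ≈ 9.301

9.301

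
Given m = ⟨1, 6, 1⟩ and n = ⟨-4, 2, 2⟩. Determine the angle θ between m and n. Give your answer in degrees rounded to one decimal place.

70.7

m · n = 1·(-4) + 6·2 + 1·2 = -4 + 12 + 2 = 10
|m|² = 1 + 36 + 1 = 38,  |m| = √38 ≈ 6.164414
|n|² = 16 + 4 + 4 = 24,  |n| = √24 ≈ 4.898979
cos θ = 10 / (6.164414 · 4.898979) ≈ 0.33113
θ = arccos(0.33113) ≈ 70.7°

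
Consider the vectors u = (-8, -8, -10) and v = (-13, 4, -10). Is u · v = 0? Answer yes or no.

u · v = (-8)·(-13) + (-8)·4 + (-10)·(-10) = 104 - 32 + 100 = 172
Nonzero, so the vectors are not orthogonal.

no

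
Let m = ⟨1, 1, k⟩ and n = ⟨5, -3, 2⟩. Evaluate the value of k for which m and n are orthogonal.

-1

m · n = 1·5 + 1·(-3) + k·2 = 2 + 2k
Set equal to 0: 2k = -2, so k = -1.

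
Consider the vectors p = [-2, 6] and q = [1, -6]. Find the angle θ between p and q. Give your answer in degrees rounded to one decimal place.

p · q = (-2)·1 + 6·(-6) = -2 - 36 = -38
|p|² = 4 + 36 = 40,  |p| = √40 ≈ 6.324555
|q|² = 1 + 36 = 37,  |q| = √37 ≈ 6.082763
cos θ = -38 / (6.324555 · 6.082763) ≈ -0.98776
θ = arccos(-0.98776) ≈ 171.0°

171.0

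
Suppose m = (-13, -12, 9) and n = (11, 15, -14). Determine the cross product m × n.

(33, -83, -63)

i: (-12)·(-14) - 9·15 = 168 - 135 = 33
j: 9·11 - (-13)·(-14) = 99 - 182 = -83
k: (-13)·15 - (-12)·11 = -195 - (-132) = -63
m × n = (33, -83, -63)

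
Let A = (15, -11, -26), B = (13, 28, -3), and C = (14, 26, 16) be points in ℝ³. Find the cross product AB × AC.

AB = (-2, 39, 23)
AC = (-1, 37, 42)
i: 39·42 - 23·37 = 1638 - 851 = 787
j: 23·(-1) - (-2)·42 = -23 - (-84) = 61
k: (-2)·37 - 39·(-1) = -74 - (-39) = -35
AB × AC = (787, 61, -35)

(787, 61, -35)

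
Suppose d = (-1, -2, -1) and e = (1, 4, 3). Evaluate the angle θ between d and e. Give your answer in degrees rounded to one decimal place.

d · e = (-1)·1 + (-2)·4 + (-1)·3 = -1 - 8 - 3 = -12
|d|² = 1 + 4 + 1 = 6,  |d| = √6 ≈ 2.449490
|e|² = 1 + 16 + 9 = 26,  |e| = √26 ≈ 5.099020
cos θ = -12 / (2.449490 · 5.099020) ≈ -0.96077
θ = arccos(-0.96077) ≈ 163.9°

163.9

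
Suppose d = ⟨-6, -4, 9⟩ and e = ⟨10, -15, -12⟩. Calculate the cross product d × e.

i: (-4)·(-12) - 9·(-15) = 48 - (-135) = 183
j: 9·10 - (-6)·(-12) = 90 - 72 = 18
k: (-6)·(-15) - (-4)·10 = 90 - (-40) = 130
d × e = (183, 18, 130)

(183, 18, 130)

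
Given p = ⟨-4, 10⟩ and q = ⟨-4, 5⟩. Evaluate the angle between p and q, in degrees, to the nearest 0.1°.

p · q = (-4)·(-4) + 10·5 = 16 + 50 = 66
|p|² = 16 + 100 = 116,  |p| = √116 ≈ 10.770330
|q|² = 16 + 25 = 41,  |q| = √41 ≈ 6.403124
cos θ = 66 / (10.770330 · 6.403124) ≈ 0.95702
θ = arccos(0.95702) ≈ 16.9°

16.9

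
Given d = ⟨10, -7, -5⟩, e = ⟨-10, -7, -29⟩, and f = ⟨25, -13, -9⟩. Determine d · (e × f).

1040

e × f:
i: (-7)·(-9) - (-29)·(-13) = 63 - 377 = -314
j: (-29)·25 - (-10)·(-9) = -725 - 90 = -815
k: (-10)·(-13) - (-7)·25 = 130 - (-175) = 305
e × f = (-314, -815, 305)
d · (e × f) = 10·(-314) + (-7)·(-815) + (-5)·305 = -3140 + 5705 - 1525 = 1040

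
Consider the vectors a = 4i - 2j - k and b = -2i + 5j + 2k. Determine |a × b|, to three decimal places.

i: (-2)·2 - (-1)·5 = -4 - (-5) = 1
j: (-1)·(-2) - 4·2 = 2 - 8 = -6
k: 4·5 - (-2)·(-2) = 20 - 4 = 16
a × b = (1, -6, 16)
|a × b| = √(1² + (-6)² + 16²) = √293 ≈ 17.1172

17.117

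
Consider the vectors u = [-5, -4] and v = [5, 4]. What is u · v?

-41

u · v = (-5)·5 + (-4)·4 = -25 - 16 = -41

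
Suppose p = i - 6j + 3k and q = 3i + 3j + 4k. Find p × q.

i: (-6)·4 - 3·3 = -24 - 9 = -33
j: 3·3 - 1·4 = 9 - 4 = 5
k: 1·3 - (-6)·3 = 3 - (-18) = 21
p × q = (-33, 5, 21)

(-33, 5, 21)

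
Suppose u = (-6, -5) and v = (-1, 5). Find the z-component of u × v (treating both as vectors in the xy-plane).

-35

(-6)·5 - (-5)·(-1) = -30 - 5 = -35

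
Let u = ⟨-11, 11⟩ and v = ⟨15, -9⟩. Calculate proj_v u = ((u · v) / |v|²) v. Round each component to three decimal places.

u · v = (-11)·15 + 11·(-9) = -165 - 99 = -264
|v|² = 225 + 81 = 306
proj_v u = (-264/306) · (15, -9) ≈ (-12.941, 7.765)

(-12.941, 7.765)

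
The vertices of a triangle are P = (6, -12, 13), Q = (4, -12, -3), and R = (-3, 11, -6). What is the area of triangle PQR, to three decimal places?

PQ = (-2, 0, -16),  PR = (-9, 23, -19)
i: 0·(-19) - (-16)·23 = 0 - (-368) = 368
j: (-16)·(-9) - (-2)·(-19) = 144 - 38 = 106
k: (-2)·23 - 0·(-9) = -46 - 0 = -46
PQ × PR = (368, 106, -46)
|PQ × PR| = √148776 ≈ 385.7149
area = ½ · 385.7149 ≈ 192.857

192.857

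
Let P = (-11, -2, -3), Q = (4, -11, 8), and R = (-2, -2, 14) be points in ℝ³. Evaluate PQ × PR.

PQ = (15, -9, 11)
PR = (9, 0, 17)
i: (-9)·17 - 11·0 = -153 - 0 = -153
j: 11·9 - 15·17 = 99 - 255 = -156
k: 15·0 - (-9)·9 = 0 - (-81) = 81
PQ × PR = (-153, -156, 81)

(-153, -156, 81)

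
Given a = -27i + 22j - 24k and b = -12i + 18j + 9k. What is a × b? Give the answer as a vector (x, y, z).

i: 22·9 - (-24)·18 = 198 - (-432) = 630
j: (-24)·(-12) - (-27)·9 = 288 - (-243) = 531
k: (-27)·18 - 22·(-12) = -486 - (-264) = -222
a × b = (630, 531, -222)

(630, 531, -222)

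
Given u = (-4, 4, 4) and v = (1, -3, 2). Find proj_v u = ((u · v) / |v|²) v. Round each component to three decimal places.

u · v = (-4)·1 + 4·(-3) + 4·2 = -4 - 12 + 8 = -8
|v|² = 1 + 9 + 4 = 14
proj_v u = (-8/14) · (1, -3, 2) ≈ (-0.571, 1.714, -1.143)

(-0.571, 1.714, -1.143)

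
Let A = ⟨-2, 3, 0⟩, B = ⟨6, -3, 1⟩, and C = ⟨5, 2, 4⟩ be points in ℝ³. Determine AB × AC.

AB = (8, -6, 1)
AC = (7, -1, 4)
i: (-6)·4 - 1·(-1) = -24 - (-1) = -23
j: 1·7 - 8·4 = 7 - 32 = -25
k: 8·(-1) - (-6)·7 = -8 - (-42) = 34
AB × AC = (-23, -25, 34)

(-23, -25, 34)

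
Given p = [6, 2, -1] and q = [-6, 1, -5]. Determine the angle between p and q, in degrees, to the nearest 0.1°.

p · q = 6·(-6) + 2·1 + (-1)·(-5) = -36 + 2 + 5 = -29
|p|² = 36 + 4 + 1 = 41,  |p| = √41 ≈ 6.403124
|q|² = 36 + 1 + 25 = 62,  |q| = √62 ≈ 7.874008
cos θ = -29 / (6.403124 · 7.874008) ≈ -0.57519
θ = arccos(-0.57519) ≈ 125.1°

125.1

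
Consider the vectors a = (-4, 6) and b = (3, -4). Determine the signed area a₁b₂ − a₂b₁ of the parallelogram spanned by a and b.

(-4)·(-4) - 6·3 = 16 - 18 = -2

-2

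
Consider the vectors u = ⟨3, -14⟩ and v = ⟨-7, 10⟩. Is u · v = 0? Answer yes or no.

u · v = 3·(-7) + (-14)·10 = -21 - 140 = -161
Nonzero, so the vectors are not orthogonal.

no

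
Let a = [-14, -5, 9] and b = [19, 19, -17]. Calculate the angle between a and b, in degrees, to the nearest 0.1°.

158.5

a · b = (-14)·19 + (-5)·19 + 9·(-17) = -266 - 95 - 153 = -514
|a|² = 196 + 25 + 81 = 302,  |a| = √302 ≈ 17.378147
|b|² = 361 + 361 + 289 = 1011,  |b| = √1011 ≈ 31.796226
cos θ = -514 / (17.378147 · 31.796226) ≈ -0.93022
θ = arccos(-0.93022) ≈ 158.5°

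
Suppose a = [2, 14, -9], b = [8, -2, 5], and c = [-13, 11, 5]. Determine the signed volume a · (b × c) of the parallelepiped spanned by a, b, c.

b × c:
i: (-2)·5 - 5·11 = -10 - 55 = -65
j: 5·(-13) - 8·5 = -65 - 40 = -105
k: 8·11 - (-2)·(-13) = 88 - 26 = 62
b × c = (-65, -105, 62)
a · (b × c) = 2·(-65) + 14·(-105) + (-9)·62 = -130 - 1470 - 558 = -2158

-2158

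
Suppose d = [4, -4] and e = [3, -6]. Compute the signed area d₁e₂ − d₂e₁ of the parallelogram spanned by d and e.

-12

4·(-6) - (-4)·3 = -24 - (-12) = -12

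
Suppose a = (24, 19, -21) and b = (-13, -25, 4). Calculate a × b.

(-449, 177, -353)

i: 19·4 - (-21)·(-25) = 76 - 525 = -449
j: (-21)·(-13) - 24·4 = 273 - 96 = 177
k: 24·(-25) - 19·(-13) = -600 - (-247) = -353
a × b = (-449, 177, -353)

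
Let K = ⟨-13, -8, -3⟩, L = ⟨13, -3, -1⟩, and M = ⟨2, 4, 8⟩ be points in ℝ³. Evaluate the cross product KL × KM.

(31, -256, 237)

KL = (26, 5, 2)
KM = (15, 12, 11)
i: 5·11 - 2·12 = 55 - 24 = 31
j: 2·15 - 26·11 = 30 - 286 = -256
k: 26·12 - 5·15 = 312 - 75 = 237
KL × KM = (31, -256, 237)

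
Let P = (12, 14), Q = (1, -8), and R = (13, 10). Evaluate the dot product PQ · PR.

77

PQ = Q − P = (-11, -22)
PR = R − P = (1, -4)
PQ · PR = (-11)·1 + (-22)·(-4) = -11 + 88 = 77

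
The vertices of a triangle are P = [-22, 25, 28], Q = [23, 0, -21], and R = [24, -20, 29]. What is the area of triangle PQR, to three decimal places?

PQ = (45, -25, -49),  PR = (46, -45, 1)
i: (-25)·1 - (-49)·(-45) = -25 - 2205 = -2230
j: (-49)·46 - 45·1 = -2254 - 45 = -2299
k: 45·(-45) - (-25)·46 = -2025 - (-1150) = -875
PQ × PR = (-2230, -2299, -875)
|PQ × PR| = √11023926 ≈ 3320.2298
area = ½ · 3320.2298 ≈ 1660.115

1660.115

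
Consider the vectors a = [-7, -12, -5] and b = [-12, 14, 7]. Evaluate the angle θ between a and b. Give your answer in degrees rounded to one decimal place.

114.1

a · b = (-7)·(-12) + (-12)·14 + (-5)·7 = 84 - 168 - 35 = -119
|a|² = 49 + 144 + 25 = 218,  |a| = √218 ≈ 14.764823
|b|² = 144 + 196 + 49 = 389,  |b| = √389 ≈ 19.723083
cos θ = -119 / (14.764823 · 19.723083) ≈ -0.40864
θ = arccos(-0.40864) ≈ 114.1°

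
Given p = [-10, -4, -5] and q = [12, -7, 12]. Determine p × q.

(-83, 60, 118)

i: (-4)·12 - (-5)·(-7) = -48 - 35 = -83
j: (-5)·12 - (-10)·12 = -60 - (-120) = 60
k: (-10)·(-7) - (-4)·12 = 70 - (-48) = 118
p × q = (-83, 60, 118)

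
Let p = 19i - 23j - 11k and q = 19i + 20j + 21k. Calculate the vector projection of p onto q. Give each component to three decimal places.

(-5.216, -5.491, -5.765)

p · q = 19·19 + (-23)·20 + (-11)·21 = 361 - 460 - 231 = -330
|q|² = 361 + 400 + 441 = 1202
proj_q p = (-330/1202) · (19, 20, 21) ≈ (-5.216, -5.491, -5.765)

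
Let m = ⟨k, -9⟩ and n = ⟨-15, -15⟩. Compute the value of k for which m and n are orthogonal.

9

m · n = k·(-15) + (-9)·(-15) = 135 - 15k
Set equal to 0: -15k = -135, so k = 9.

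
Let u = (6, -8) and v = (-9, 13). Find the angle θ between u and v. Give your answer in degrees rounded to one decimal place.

u · v = 6·(-9) + (-8)·13 = -54 - 104 = -158
|u|² = 36 + 64 = 100,  |u| = √100 ≈ 10.000000
|v|² = 81 + 169 = 250,  |v| = √250 ≈ 15.811388
cos θ = -158 / (10.000000 · 15.811388) ≈ -0.99928
θ = arccos(-0.99928) ≈ 177.8°

177.8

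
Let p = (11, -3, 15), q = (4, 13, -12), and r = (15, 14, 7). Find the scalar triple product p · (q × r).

q × r:
i: 13·7 - (-12)·14 = 91 - (-168) = 259
j: (-12)·15 - 4·7 = -180 - 28 = -208
k: 4·14 - 13·15 = 56 - 195 = -139
q × r = (259, -208, -139)
p · (q × r) = 11·259 + (-3)·(-208) + 15·(-139) = 2849 + 624 - 2085 = 1388

1388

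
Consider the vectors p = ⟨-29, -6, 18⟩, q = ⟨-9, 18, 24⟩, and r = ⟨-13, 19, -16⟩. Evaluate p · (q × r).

q × r:
i: 18·(-16) - 24·19 = -288 - 456 = -744
j: 24·(-13) - (-9)·(-16) = -312 - 144 = -456
k: (-9)·19 - 18·(-13) = -171 - (-234) = 63
q × r = (-744, -456, 63)
p · (q × r) = (-29)·(-744) + (-6)·(-456) + 18·63 = 21576 + 2736 + 1134 = 25446

25446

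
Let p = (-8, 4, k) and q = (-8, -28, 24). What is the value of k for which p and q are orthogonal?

2

p · q = (-8)·(-8) + 4·(-28) + k·24 = -48 + 24k
Set equal to 0: 24k = 48, so k = 2.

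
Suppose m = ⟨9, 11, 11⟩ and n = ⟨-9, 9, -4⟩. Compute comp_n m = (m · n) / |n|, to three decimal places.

m · n = 9·(-9) + 11·9 + 11·(-4) = -81 + 99 - 44 = -26
|n| = √(81 + 81 + 16) = √178 ≈ 13.3417
comp_n m = -26 / √178 ≈ -1.949

-1.949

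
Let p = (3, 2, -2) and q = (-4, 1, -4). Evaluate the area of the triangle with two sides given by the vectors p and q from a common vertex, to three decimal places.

11.800

i: 2·(-4) - (-2)·1 = -8 - (-2) = -6
j: (-2)·(-4) - 3·(-4) = 8 - (-12) = 20
k: 3·1 - 2·(-4) = 3 - (-8) = 11
p × q = (-6, 20, 11)
|p × q| = √((-6)² + 20² + 11²) = √557 ≈ 23.6008
area = ½ · 23.6008 ≈ 11.800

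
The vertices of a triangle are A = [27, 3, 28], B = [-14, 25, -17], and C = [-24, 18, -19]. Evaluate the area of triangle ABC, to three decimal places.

361.024

AB = (-41, 22, -45),  AC = (-51, 15, -47)
i: 22·(-47) - (-45)·15 = -1034 - (-675) = -359
j: (-45)·(-51) - (-41)·(-47) = 2295 - 1927 = 368
k: (-41)·15 - 22·(-51) = -615 - (-1122) = 507
AB × AC = (-359, 368, 507)
|AB × AC| = √521354 ≈ 722.0485
area = ½ · 722.0485 ≈ 361.024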